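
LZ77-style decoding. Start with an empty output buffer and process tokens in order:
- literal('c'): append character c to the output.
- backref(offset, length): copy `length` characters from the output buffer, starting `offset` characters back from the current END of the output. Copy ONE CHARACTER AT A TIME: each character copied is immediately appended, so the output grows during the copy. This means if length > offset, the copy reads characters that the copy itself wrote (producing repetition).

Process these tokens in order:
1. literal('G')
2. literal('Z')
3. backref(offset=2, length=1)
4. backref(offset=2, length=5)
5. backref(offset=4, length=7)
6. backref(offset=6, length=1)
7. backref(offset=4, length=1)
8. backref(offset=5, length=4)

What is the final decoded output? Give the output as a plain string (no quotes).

Answer: GZGZGZGZGZGZGZGZGGZGZ

Derivation:
Token 1: literal('G'). Output: "G"
Token 2: literal('Z'). Output: "GZ"
Token 3: backref(off=2, len=1). Copied 'G' from pos 0. Output: "GZG"
Token 4: backref(off=2, len=5) (overlapping!). Copied 'ZGZGZ' from pos 1. Output: "GZGZGZGZ"
Token 5: backref(off=4, len=7) (overlapping!). Copied 'GZGZGZG' from pos 4. Output: "GZGZGZGZGZGZGZG"
Token 6: backref(off=6, len=1). Copied 'Z' from pos 9. Output: "GZGZGZGZGZGZGZGZ"
Token 7: backref(off=4, len=1). Copied 'G' from pos 12. Output: "GZGZGZGZGZGZGZGZG"
Token 8: backref(off=5, len=4). Copied 'GZGZ' from pos 12. Output: "GZGZGZGZGZGZGZGZGGZGZ"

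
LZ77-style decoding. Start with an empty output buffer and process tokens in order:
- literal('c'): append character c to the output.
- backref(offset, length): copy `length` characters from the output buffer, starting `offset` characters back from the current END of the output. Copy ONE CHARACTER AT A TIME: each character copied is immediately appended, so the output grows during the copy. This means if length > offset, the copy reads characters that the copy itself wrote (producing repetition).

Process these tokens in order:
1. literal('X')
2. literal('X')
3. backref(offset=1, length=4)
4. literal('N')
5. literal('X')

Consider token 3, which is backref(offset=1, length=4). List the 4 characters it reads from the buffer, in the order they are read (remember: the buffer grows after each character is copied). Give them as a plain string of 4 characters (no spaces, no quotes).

Token 1: literal('X'). Output: "X"
Token 2: literal('X'). Output: "XX"
Token 3: backref(off=1, len=4). Buffer before: "XX" (len 2)
  byte 1: read out[1]='X', append. Buffer now: "XXX"
  byte 2: read out[2]='X', append. Buffer now: "XXXX"
  byte 3: read out[3]='X', append. Buffer now: "XXXXX"
  byte 4: read out[4]='X', append. Buffer now: "XXXXXX"

Answer: XXXX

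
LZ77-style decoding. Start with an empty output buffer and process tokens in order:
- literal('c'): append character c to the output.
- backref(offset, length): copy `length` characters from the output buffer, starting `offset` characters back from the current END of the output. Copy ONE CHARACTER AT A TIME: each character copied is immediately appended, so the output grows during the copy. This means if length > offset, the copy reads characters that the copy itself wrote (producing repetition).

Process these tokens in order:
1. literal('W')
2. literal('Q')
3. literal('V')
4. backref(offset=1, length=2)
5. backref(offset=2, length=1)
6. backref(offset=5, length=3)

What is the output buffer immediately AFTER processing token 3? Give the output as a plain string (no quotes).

Token 1: literal('W'). Output: "W"
Token 2: literal('Q'). Output: "WQ"
Token 3: literal('V'). Output: "WQV"

Answer: WQV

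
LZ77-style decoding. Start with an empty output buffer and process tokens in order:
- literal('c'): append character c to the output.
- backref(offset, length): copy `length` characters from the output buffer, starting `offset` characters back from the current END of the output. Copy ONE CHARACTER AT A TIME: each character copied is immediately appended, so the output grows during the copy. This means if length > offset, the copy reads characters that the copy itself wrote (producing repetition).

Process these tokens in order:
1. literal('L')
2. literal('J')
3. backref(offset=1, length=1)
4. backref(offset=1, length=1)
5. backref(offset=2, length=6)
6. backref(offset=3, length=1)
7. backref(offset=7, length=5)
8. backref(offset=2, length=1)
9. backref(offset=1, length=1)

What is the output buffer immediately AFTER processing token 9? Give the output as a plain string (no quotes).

Answer: LJJJJJJJJJJJJJJJJJ

Derivation:
Token 1: literal('L'). Output: "L"
Token 2: literal('J'). Output: "LJ"
Token 3: backref(off=1, len=1). Copied 'J' from pos 1. Output: "LJJ"
Token 4: backref(off=1, len=1). Copied 'J' from pos 2. Output: "LJJJ"
Token 5: backref(off=2, len=6) (overlapping!). Copied 'JJJJJJ' from pos 2. Output: "LJJJJJJJJJ"
Token 6: backref(off=3, len=1). Copied 'J' from pos 7. Output: "LJJJJJJJJJJ"
Token 7: backref(off=7, len=5). Copied 'JJJJJ' from pos 4. Output: "LJJJJJJJJJJJJJJJ"
Token 8: backref(off=2, len=1). Copied 'J' from pos 14. Output: "LJJJJJJJJJJJJJJJJ"
Token 9: backref(off=1, len=1). Copied 'J' from pos 16. Output: "LJJJJJJJJJJJJJJJJJ"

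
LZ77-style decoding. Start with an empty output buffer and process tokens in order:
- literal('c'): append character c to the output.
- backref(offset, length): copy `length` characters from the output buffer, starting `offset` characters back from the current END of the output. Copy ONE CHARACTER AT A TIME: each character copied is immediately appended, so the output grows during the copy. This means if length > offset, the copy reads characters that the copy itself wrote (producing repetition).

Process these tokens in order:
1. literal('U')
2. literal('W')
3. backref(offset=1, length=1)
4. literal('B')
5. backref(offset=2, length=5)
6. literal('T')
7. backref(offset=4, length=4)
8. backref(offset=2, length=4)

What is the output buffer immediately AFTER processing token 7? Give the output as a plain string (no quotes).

Token 1: literal('U'). Output: "U"
Token 2: literal('W'). Output: "UW"
Token 3: backref(off=1, len=1). Copied 'W' from pos 1. Output: "UWW"
Token 4: literal('B'). Output: "UWWB"
Token 5: backref(off=2, len=5) (overlapping!). Copied 'WBWBW' from pos 2. Output: "UWWBWBWBW"
Token 6: literal('T'). Output: "UWWBWBWBWT"
Token 7: backref(off=4, len=4). Copied 'WBWT' from pos 6. Output: "UWWBWBWBWTWBWT"

Answer: UWWBWBWBWTWBWT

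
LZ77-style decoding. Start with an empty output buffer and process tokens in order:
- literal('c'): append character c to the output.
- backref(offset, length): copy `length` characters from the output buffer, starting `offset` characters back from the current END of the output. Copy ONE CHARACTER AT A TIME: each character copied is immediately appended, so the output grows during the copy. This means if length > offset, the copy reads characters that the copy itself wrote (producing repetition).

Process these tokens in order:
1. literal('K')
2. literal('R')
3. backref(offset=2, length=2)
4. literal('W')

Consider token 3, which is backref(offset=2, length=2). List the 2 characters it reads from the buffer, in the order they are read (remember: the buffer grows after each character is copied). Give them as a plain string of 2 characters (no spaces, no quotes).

Answer: KR

Derivation:
Token 1: literal('K'). Output: "K"
Token 2: literal('R'). Output: "KR"
Token 3: backref(off=2, len=2). Buffer before: "KR" (len 2)
  byte 1: read out[0]='K', append. Buffer now: "KRK"
  byte 2: read out[1]='R', append. Buffer now: "KRKR"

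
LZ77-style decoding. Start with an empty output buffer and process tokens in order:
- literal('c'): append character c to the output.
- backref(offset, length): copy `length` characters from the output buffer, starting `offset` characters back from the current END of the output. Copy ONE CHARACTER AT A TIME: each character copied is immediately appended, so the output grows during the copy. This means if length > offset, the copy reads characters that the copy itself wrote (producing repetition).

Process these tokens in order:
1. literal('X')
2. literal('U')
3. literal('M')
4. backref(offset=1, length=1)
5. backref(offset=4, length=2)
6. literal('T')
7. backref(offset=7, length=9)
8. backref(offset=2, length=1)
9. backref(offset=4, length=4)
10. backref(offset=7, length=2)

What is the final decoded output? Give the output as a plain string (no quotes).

Token 1: literal('X'). Output: "X"
Token 2: literal('U'). Output: "XU"
Token 3: literal('M'). Output: "XUM"
Token 4: backref(off=1, len=1). Copied 'M' from pos 2. Output: "XUMM"
Token 5: backref(off=4, len=2). Copied 'XU' from pos 0. Output: "XUMMXU"
Token 6: literal('T'). Output: "XUMMXUT"
Token 7: backref(off=7, len=9) (overlapping!). Copied 'XUMMXUTXU' from pos 0. Output: "XUMMXUTXUMMXUTXU"
Token 8: backref(off=2, len=1). Copied 'X' from pos 14. Output: "XUMMXUTXUMMXUTXUX"
Token 9: backref(off=4, len=4). Copied 'TXUX' from pos 13. Output: "XUMMXUTXUMMXUTXUXTXUX"
Token 10: backref(off=7, len=2). Copied 'XU' from pos 14. Output: "XUMMXUTXUMMXUTXUXTXUXXU"

Answer: XUMMXUTXUMMXUTXUXTXUXXU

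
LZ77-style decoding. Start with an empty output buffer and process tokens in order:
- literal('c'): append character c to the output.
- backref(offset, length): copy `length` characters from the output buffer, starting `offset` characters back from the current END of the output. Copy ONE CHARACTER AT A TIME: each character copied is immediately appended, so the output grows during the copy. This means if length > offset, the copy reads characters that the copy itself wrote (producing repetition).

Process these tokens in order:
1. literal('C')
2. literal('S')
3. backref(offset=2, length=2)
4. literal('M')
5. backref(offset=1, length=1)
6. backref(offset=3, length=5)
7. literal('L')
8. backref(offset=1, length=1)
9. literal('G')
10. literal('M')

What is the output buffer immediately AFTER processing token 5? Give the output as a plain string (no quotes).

Token 1: literal('C'). Output: "C"
Token 2: literal('S'). Output: "CS"
Token 3: backref(off=2, len=2). Copied 'CS' from pos 0. Output: "CSCS"
Token 4: literal('M'). Output: "CSCSM"
Token 5: backref(off=1, len=1). Copied 'M' from pos 4. Output: "CSCSMM"

Answer: CSCSMM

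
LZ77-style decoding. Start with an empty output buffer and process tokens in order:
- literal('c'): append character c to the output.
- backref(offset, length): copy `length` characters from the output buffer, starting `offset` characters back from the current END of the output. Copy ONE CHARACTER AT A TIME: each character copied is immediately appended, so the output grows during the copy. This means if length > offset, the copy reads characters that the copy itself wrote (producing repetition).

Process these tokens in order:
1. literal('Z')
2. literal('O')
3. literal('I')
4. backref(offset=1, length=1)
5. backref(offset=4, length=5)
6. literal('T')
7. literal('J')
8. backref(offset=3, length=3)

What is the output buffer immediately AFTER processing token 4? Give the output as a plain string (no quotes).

Token 1: literal('Z'). Output: "Z"
Token 2: literal('O'). Output: "ZO"
Token 3: literal('I'). Output: "ZOI"
Token 4: backref(off=1, len=1). Copied 'I' from pos 2. Output: "ZOII"

Answer: ZOII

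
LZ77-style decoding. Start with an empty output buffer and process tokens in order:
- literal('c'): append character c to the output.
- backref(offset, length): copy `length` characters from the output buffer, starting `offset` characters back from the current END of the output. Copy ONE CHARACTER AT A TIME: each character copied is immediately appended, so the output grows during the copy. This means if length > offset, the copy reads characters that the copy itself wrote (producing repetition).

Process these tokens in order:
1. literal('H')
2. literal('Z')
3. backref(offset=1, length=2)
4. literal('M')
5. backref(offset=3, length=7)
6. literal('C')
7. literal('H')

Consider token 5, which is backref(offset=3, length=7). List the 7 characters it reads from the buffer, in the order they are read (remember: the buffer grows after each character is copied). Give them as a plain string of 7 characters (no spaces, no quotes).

Answer: ZZMZZMZ

Derivation:
Token 1: literal('H'). Output: "H"
Token 2: literal('Z'). Output: "HZ"
Token 3: backref(off=1, len=2) (overlapping!). Copied 'ZZ' from pos 1. Output: "HZZZ"
Token 4: literal('M'). Output: "HZZZM"
Token 5: backref(off=3, len=7). Buffer before: "HZZZM" (len 5)
  byte 1: read out[2]='Z', append. Buffer now: "HZZZMZ"
  byte 2: read out[3]='Z', append. Buffer now: "HZZZMZZ"
  byte 3: read out[4]='M', append. Buffer now: "HZZZMZZM"
  byte 4: read out[5]='Z', append. Buffer now: "HZZZMZZMZ"
  byte 5: read out[6]='Z', append. Buffer now: "HZZZMZZMZZ"
  byte 6: read out[7]='M', append. Buffer now: "HZZZMZZMZZM"
  byte 7: read out[8]='Z', append. Buffer now: "HZZZMZZMZZMZ"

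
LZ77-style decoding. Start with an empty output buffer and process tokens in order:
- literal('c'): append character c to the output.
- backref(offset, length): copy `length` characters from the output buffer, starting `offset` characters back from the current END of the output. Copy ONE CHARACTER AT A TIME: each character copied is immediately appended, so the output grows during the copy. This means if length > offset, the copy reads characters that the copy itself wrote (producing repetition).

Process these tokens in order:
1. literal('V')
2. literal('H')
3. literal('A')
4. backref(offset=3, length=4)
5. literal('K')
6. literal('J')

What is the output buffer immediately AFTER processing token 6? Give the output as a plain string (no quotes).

Token 1: literal('V'). Output: "V"
Token 2: literal('H'). Output: "VH"
Token 3: literal('A'). Output: "VHA"
Token 4: backref(off=3, len=4) (overlapping!). Copied 'VHAV' from pos 0. Output: "VHAVHAV"
Token 5: literal('K'). Output: "VHAVHAVK"
Token 6: literal('J'). Output: "VHAVHAVKJ"

Answer: VHAVHAVKJ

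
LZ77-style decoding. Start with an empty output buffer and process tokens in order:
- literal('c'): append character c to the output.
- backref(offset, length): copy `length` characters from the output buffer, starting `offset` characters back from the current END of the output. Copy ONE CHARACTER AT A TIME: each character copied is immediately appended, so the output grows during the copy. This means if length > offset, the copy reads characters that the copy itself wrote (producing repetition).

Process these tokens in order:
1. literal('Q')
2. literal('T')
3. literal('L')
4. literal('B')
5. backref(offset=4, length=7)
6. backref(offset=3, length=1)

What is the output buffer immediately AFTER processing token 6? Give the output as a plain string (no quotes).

Answer: QTLBQTLBQTLQ

Derivation:
Token 1: literal('Q'). Output: "Q"
Token 2: literal('T'). Output: "QT"
Token 3: literal('L'). Output: "QTL"
Token 4: literal('B'). Output: "QTLB"
Token 5: backref(off=4, len=7) (overlapping!). Copied 'QTLBQTL' from pos 0. Output: "QTLBQTLBQTL"
Token 6: backref(off=3, len=1). Copied 'Q' from pos 8. Output: "QTLBQTLBQTLQ"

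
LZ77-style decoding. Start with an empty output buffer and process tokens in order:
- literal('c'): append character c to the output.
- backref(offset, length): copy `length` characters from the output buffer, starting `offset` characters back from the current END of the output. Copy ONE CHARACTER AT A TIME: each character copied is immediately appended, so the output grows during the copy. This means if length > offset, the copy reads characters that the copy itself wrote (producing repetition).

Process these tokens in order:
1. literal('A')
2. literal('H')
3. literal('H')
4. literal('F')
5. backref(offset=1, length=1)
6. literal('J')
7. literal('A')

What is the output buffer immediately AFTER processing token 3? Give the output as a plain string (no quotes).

Token 1: literal('A'). Output: "A"
Token 2: literal('H'). Output: "AH"
Token 3: literal('H'). Output: "AHH"

Answer: AHH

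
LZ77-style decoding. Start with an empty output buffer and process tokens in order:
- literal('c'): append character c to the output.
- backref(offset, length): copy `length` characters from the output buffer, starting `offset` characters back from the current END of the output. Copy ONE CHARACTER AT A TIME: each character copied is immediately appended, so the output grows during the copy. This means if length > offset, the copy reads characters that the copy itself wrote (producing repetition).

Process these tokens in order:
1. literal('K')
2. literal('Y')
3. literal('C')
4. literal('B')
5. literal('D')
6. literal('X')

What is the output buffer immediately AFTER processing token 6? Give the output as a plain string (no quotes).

Token 1: literal('K'). Output: "K"
Token 2: literal('Y'). Output: "KY"
Token 3: literal('C'). Output: "KYC"
Token 4: literal('B'). Output: "KYCB"
Token 5: literal('D'). Output: "KYCBD"
Token 6: literal('X'). Output: "KYCBDX"

Answer: KYCBDX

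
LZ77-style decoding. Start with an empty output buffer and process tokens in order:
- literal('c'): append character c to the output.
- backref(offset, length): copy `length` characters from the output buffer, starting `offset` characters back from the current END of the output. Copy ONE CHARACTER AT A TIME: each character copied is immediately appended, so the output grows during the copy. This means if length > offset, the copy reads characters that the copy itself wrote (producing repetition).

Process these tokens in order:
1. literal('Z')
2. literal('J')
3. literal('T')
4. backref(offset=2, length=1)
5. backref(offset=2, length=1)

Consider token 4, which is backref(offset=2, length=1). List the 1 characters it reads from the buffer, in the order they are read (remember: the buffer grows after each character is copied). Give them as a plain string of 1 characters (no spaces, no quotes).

Answer: J

Derivation:
Token 1: literal('Z'). Output: "Z"
Token 2: literal('J'). Output: "ZJ"
Token 3: literal('T'). Output: "ZJT"
Token 4: backref(off=2, len=1). Buffer before: "ZJT" (len 3)
  byte 1: read out[1]='J', append. Buffer now: "ZJTJ"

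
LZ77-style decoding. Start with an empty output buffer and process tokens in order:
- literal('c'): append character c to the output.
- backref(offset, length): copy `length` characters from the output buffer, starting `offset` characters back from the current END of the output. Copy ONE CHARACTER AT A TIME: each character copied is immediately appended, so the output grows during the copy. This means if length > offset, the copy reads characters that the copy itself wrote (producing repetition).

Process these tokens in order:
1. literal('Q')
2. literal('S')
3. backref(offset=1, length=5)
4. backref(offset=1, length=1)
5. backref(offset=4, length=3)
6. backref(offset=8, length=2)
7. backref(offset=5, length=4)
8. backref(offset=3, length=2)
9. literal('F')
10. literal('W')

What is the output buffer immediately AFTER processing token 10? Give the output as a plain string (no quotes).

Token 1: literal('Q'). Output: "Q"
Token 2: literal('S'). Output: "QS"
Token 3: backref(off=1, len=5) (overlapping!). Copied 'SSSSS' from pos 1. Output: "QSSSSSS"
Token 4: backref(off=1, len=1). Copied 'S' from pos 6. Output: "QSSSSSSS"
Token 5: backref(off=4, len=3). Copied 'SSS' from pos 4. Output: "QSSSSSSSSSS"
Token 6: backref(off=8, len=2). Copied 'SS' from pos 3. Output: "QSSSSSSSSSSSS"
Token 7: backref(off=5, len=4). Copied 'SSSS' from pos 8. Output: "QSSSSSSSSSSSSSSSS"
Token 8: backref(off=3, len=2). Copied 'SS' from pos 14. Output: "QSSSSSSSSSSSSSSSSSS"
Token 9: literal('F'). Output: "QSSSSSSSSSSSSSSSSSSF"
Token 10: literal('W'). Output: "QSSSSSSSSSSSSSSSSSSFW"

Answer: QSSSSSSSSSSSSSSSSSSFW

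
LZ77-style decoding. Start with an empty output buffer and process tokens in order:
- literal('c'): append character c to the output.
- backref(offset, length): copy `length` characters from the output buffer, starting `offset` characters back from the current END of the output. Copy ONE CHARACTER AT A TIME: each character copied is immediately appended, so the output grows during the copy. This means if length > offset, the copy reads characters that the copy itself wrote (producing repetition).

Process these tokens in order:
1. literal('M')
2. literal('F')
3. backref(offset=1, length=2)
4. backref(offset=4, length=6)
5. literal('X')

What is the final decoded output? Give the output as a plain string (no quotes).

Answer: MFFFMFFFMFX

Derivation:
Token 1: literal('M'). Output: "M"
Token 2: literal('F'). Output: "MF"
Token 3: backref(off=1, len=2) (overlapping!). Copied 'FF' from pos 1. Output: "MFFF"
Token 4: backref(off=4, len=6) (overlapping!). Copied 'MFFFMF' from pos 0. Output: "MFFFMFFFMF"
Token 5: literal('X'). Output: "MFFFMFFFMFX"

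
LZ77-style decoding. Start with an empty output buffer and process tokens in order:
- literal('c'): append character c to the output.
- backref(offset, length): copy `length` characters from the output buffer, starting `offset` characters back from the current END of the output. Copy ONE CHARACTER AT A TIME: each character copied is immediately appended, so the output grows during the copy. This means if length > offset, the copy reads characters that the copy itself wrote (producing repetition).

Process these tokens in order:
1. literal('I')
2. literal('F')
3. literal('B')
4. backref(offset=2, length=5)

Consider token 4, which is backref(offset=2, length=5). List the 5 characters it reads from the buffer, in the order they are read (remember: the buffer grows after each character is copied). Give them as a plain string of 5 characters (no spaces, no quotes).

Token 1: literal('I'). Output: "I"
Token 2: literal('F'). Output: "IF"
Token 3: literal('B'). Output: "IFB"
Token 4: backref(off=2, len=5). Buffer before: "IFB" (len 3)
  byte 1: read out[1]='F', append. Buffer now: "IFBF"
  byte 2: read out[2]='B', append. Buffer now: "IFBFB"
  byte 3: read out[3]='F', append. Buffer now: "IFBFBF"
  byte 4: read out[4]='B', append. Buffer now: "IFBFBFB"
  byte 5: read out[5]='F', append. Buffer now: "IFBFBFBF"

Answer: FBFBF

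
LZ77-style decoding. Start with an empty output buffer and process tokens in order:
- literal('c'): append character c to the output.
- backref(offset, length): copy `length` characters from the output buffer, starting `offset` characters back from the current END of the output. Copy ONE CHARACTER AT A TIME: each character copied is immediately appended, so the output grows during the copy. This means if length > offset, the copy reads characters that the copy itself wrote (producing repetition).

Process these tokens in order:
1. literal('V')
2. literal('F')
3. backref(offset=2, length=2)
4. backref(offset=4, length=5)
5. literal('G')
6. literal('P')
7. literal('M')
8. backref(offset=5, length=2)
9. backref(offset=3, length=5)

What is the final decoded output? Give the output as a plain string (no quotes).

Answer: VFVFVFVFVGPMFVMFVMF

Derivation:
Token 1: literal('V'). Output: "V"
Token 2: literal('F'). Output: "VF"
Token 3: backref(off=2, len=2). Copied 'VF' from pos 0. Output: "VFVF"
Token 4: backref(off=4, len=5) (overlapping!). Copied 'VFVFV' from pos 0. Output: "VFVFVFVFV"
Token 5: literal('G'). Output: "VFVFVFVFVG"
Token 6: literal('P'). Output: "VFVFVFVFVGP"
Token 7: literal('M'). Output: "VFVFVFVFVGPM"
Token 8: backref(off=5, len=2). Copied 'FV' from pos 7. Output: "VFVFVFVFVGPMFV"
Token 9: backref(off=3, len=5) (overlapping!). Copied 'MFVMF' from pos 11. Output: "VFVFVFVFVGPMFVMFVMF"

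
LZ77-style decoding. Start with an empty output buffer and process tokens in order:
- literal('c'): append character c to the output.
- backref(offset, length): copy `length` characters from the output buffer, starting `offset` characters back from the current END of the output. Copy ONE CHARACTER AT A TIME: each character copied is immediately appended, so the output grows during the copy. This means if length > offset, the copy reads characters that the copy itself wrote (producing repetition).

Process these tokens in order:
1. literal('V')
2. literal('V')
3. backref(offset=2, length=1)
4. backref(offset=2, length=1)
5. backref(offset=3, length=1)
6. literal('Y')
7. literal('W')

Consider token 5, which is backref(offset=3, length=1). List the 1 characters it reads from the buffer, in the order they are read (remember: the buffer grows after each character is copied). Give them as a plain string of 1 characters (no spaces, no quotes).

Answer: V

Derivation:
Token 1: literal('V'). Output: "V"
Token 2: literal('V'). Output: "VV"
Token 3: backref(off=2, len=1). Copied 'V' from pos 0. Output: "VVV"
Token 4: backref(off=2, len=1). Copied 'V' from pos 1. Output: "VVVV"
Token 5: backref(off=3, len=1). Buffer before: "VVVV" (len 4)
  byte 1: read out[1]='V', append. Buffer now: "VVVVV"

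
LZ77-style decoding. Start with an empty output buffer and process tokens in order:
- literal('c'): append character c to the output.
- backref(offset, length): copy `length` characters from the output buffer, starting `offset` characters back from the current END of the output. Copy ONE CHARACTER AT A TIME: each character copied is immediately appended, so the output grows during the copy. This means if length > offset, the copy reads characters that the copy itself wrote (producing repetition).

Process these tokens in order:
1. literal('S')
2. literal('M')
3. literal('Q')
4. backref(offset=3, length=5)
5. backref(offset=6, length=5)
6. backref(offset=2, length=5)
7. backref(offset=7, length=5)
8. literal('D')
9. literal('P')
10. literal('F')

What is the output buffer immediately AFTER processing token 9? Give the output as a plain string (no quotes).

Answer: SMQSMQSMQSMQSQSQSQQSQSQDP

Derivation:
Token 1: literal('S'). Output: "S"
Token 2: literal('M'). Output: "SM"
Token 3: literal('Q'). Output: "SMQ"
Token 4: backref(off=3, len=5) (overlapping!). Copied 'SMQSM' from pos 0. Output: "SMQSMQSM"
Token 5: backref(off=6, len=5). Copied 'QSMQS' from pos 2. Output: "SMQSMQSMQSMQS"
Token 6: backref(off=2, len=5) (overlapping!). Copied 'QSQSQ' from pos 11. Output: "SMQSMQSMQSMQSQSQSQ"
Token 7: backref(off=7, len=5). Copied 'QSQSQ' from pos 11. Output: "SMQSMQSMQSMQSQSQSQQSQSQ"
Token 8: literal('D'). Output: "SMQSMQSMQSMQSQSQSQQSQSQD"
Token 9: literal('P'). Output: "SMQSMQSMQSMQSQSQSQQSQSQDP"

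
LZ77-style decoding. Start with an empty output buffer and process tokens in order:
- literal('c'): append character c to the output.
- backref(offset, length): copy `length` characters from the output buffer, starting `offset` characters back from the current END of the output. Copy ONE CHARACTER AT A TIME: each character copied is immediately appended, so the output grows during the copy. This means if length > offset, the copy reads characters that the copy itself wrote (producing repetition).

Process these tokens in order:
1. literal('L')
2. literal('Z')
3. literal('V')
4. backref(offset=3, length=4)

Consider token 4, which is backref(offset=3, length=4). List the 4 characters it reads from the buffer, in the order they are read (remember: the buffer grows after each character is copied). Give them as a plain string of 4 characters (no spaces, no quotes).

Answer: LZVL

Derivation:
Token 1: literal('L'). Output: "L"
Token 2: literal('Z'). Output: "LZ"
Token 3: literal('V'). Output: "LZV"
Token 4: backref(off=3, len=4). Buffer before: "LZV" (len 3)
  byte 1: read out[0]='L', append. Buffer now: "LZVL"
  byte 2: read out[1]='Z', append. Buffer now: "LZVLZ"
  byte 3: read out[2]='V', append. Buffer now: "LZVLZV"
  byte 4: read out[3]='L', append. Buffer now: "LZVLZVL"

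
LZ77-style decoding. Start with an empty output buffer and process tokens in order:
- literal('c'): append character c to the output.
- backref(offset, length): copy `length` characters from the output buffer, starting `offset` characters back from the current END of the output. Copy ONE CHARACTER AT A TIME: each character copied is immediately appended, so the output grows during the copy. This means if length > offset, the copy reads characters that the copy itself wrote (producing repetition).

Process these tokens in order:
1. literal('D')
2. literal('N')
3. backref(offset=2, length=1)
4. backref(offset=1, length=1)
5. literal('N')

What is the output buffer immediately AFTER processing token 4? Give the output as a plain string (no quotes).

Token 1: literal('D'). Output: "D"
Token 2: literal('N'). Output: "DN"
Token 3: backref(off=2, len=1). Copied 'D' from pos 0. Output: "DND"
Token 4: backref(off=1, len=1). Copied 'D' from pos 2. Output: "DNDD"

Answer: DNDD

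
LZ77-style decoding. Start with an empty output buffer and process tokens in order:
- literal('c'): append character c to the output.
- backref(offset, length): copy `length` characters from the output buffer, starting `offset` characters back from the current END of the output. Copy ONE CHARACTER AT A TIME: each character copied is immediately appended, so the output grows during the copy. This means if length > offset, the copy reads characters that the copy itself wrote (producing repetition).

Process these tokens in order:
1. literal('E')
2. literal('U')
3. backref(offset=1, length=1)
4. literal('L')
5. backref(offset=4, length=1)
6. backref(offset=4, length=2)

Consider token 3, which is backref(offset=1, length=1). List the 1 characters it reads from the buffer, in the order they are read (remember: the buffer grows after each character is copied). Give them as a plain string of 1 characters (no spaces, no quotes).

Token 1: literal('E'). Output: "E"
Token 2: literal('U'). Output: "EU"
Token 3: backref(off=1, len=1). Buffer before: "EU" (len 2)
  byte 1: read out[1]='U', append. Buffer now: "EUU"

Answer: U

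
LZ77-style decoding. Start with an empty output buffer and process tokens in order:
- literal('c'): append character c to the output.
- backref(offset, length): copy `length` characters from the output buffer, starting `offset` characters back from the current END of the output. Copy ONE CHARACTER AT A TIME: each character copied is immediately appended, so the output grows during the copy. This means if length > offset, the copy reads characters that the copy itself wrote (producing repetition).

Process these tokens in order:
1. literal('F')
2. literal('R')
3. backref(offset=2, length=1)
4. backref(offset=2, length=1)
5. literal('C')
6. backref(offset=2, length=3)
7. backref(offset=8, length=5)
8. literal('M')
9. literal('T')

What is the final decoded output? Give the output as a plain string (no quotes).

Answer: FRFRCRCRFRFRCMT

Derivation:
Token 1: literal('F'). Output: "F"
Token 2: literal('R'). Output: "FR"
Token 3: backref(off=2, len=1). Copied 'F' from pos 0. Output: "FRF"
Token 4: backref(off=2, len=1). Copied 'R' from pos 1. Output: "FRFR"
Token 5: literal('C'). Output: "FRFRC"
Token 6: backref(off=2, len=3) (overlapping!). Copied 'RCR' from pos 3. Output: "FRFRCRCR"
Token 7: backref(off=8, len=5). Copied 'FRFRC' from pos 0. Output: "FRFRCRCRFRFRC"
Token 8: literal('M'). Output: "FRFRCRCRFRFRCM"
Token 9: literal('T'). Output: "FRFRCRCRFRFRCMT"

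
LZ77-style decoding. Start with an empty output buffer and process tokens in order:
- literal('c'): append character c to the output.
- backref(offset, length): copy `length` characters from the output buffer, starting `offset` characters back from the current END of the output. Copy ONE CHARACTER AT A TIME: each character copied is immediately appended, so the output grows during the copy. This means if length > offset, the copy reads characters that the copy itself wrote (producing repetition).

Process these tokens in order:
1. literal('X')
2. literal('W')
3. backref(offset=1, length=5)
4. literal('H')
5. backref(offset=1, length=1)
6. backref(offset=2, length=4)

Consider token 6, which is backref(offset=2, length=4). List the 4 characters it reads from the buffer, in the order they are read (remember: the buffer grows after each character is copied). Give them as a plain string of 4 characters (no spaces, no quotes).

Token 1: literal('X'). Output: "X"
Token 2: literal('W'). Output: "XW"
Token 3: backref(off=1, len=5) (overlapping!). Copied 'WWWWW' from pos 1. Output: "XWWWWWW"
Token 4: literal('H'). Output: "XWWWWWWH"
Token 5: backref(off=1, len=1). Copied 'H' from pos 7. Output: "XWWWWWWHH"
Token 6: backref(off=2, len=4). Buffer before: "XWWWWWWHH" (len 9)
  byte 1: read out[7]='H', append. Buffer now: "XWWWWWWHHH"
  byte 2: read out[8]='H', append. Buffer now: "XWWWWWWHHHH"
  byte 3: read out[9]='H', append. Buffer now: "XWWWWWWHHHHH"
  byte 4: read out[10]='H', append. Buffer now: "XWWWWWWHHHHHH"

Answer: HHHH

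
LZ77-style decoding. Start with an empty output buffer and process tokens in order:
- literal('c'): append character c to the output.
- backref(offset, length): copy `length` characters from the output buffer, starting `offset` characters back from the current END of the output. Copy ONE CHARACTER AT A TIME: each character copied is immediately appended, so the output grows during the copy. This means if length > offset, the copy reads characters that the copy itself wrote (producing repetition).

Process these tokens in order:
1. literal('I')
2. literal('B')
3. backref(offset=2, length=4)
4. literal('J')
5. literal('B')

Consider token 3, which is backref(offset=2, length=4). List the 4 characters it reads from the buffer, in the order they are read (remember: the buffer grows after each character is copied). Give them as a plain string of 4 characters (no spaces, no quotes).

Answer: IBIB

Derivation:
Token 1: literal('I'). Output: "I"
Token 2: literal('B'). Output: "IB"
Token 3: backref(off=2, len=4). Buffer before: "IB" (len 2)
  byte 1: read out[0]='I', append. Buffer now: "IBI"
  byte 2: read out[1]='B', append. Buffer now: "IBIB"
  byte 3: read out[2]='I', append. Buffer now: "IBIBI"
  byte 4: read out[3]='B', append. Buffer now: "IBIBIB"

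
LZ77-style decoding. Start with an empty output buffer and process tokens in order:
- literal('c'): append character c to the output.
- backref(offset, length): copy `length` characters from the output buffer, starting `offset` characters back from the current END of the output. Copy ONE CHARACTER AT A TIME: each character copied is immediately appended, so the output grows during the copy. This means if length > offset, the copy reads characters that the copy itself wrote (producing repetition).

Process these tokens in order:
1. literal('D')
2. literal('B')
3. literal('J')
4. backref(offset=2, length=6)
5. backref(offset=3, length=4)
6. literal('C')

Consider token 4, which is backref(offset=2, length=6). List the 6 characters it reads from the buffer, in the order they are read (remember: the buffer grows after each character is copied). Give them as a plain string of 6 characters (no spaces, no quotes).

Token 1: literal('D'). Output: "D"
Token 2: literal('B'). Output: "DB"
Token 3: literal('J'). Output: "DBJ"
Token 4: backref(off=2, len=6). Buffer before: "DBJ" (len 3)
  byte 1: read out[1]='B', append. Buffer now: "DBJB"
  byte 2: read out[2]='J', append. Buffer now: "DBJBJ"
  byte 3: read out[3]='B', append. Buffer now: "DBJBJB"
  byte 4: read out[4]='J', append. Buffer now: "DBJBJBJ"
  byte 5: read out[5]='B', append. Buffer now: "DBJBJBJB"
  byte 6: read out[6]='J', append. Buffer now: "DBJBJBJBJ"

Answer: BJBJBJ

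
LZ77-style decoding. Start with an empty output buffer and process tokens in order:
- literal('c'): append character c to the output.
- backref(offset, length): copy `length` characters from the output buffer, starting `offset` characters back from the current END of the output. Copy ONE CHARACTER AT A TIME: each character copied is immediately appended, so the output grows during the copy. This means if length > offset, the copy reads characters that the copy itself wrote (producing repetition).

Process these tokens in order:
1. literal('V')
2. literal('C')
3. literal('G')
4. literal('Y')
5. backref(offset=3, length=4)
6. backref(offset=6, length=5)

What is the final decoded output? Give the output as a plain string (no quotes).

Token 1: literal('V'). Output: "V"
Token 2: literal('C'). Output: "VC"
Token 3: literal('G'). Output: "VCG"
Token 4: literal('Y'). Output: "VCGY"
Token 5: backref(off=3, len=4) (overlapping!). Copied 'CGYC' from pos 1. Output: "VCGYCGYC"
Token 6: backref(off=6, len=5). Copied 'GYCGY' from pos 2. Output: "VCGYCGYCGYCGY"

Answer: VCGYCGYCGYCGY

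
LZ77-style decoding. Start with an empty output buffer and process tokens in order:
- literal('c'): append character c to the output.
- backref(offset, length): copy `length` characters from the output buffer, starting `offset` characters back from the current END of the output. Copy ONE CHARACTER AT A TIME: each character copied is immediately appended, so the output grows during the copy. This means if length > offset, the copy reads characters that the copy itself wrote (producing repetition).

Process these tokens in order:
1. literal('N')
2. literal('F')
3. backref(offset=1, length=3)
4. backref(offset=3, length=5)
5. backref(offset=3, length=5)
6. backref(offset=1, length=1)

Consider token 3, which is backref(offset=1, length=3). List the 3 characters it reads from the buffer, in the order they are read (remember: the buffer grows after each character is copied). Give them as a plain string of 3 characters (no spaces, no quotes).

Token 1: literal('N'). Output: "N"
Token 2: literal('F'). Output: "NF"
Token 3: backref(off=1, len=3). Buffer before: "NF" (len 2)
  byte 1: read out[1]='F', append. Buffer now: "NFF"
  byte 2: read out[2]='F', append. Buffer now: "NFFF"
  byte 3: read out[3]='F', append. Buffer now: "NFFFF"

Answer: FFF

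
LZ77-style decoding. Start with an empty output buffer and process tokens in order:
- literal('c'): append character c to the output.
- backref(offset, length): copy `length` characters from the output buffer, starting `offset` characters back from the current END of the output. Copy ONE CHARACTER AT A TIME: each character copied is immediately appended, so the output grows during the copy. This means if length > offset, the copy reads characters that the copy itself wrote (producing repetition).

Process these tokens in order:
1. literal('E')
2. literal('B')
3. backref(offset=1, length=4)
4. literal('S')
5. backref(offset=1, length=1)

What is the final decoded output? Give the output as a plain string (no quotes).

Answer: EBBBBBSS

Derivation:
Token 1: literal('E'). Output: "E"
Token 2: literal('B'). Output: "EB"
Token 3: backref(off=1, len=4) (overlapping!). Copied 'BBBB' from pos 1. Output: "EBBBBB"
Token 4: literal('S'). Output: "EBBBBBS"
Token 5: backref(off=1, len=1). Copied 'S' from pos 6. Output: "EBBBBBSS"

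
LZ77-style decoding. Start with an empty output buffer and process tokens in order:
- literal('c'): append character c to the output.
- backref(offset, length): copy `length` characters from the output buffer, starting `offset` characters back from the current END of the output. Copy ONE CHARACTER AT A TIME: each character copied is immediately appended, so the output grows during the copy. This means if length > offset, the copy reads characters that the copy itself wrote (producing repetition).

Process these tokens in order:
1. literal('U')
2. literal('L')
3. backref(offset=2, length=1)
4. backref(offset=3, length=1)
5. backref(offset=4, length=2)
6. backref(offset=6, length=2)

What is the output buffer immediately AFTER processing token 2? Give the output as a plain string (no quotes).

Token 1: literal('U'). Output: "U"
Token 2: literal('L'). Output: "UL"

Answer: UL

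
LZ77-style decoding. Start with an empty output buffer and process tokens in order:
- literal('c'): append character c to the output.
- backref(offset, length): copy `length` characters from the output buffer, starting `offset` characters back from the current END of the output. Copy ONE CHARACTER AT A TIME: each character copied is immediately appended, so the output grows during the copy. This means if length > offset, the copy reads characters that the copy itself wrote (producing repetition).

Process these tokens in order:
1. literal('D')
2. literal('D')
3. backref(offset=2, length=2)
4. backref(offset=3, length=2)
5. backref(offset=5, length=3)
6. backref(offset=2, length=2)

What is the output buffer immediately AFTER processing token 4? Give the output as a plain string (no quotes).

Token 1: literal('D'). Output: "D"
Token 2: literal('D'). Output: "DD"
Token 3: backref(off=2, len=2). Copied 'DD' from pos 0. Output: "DDDD"
Token 4: backref(off=3, len=2). Copied 'DD' from pos 1. Output: "DDDDDD"

Answer: DDDDDD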